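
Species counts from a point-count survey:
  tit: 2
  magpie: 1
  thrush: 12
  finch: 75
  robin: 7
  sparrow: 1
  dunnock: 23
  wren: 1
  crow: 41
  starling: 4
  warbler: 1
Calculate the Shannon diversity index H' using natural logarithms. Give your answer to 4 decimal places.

Total N = 2+1+12+75+7+1+23+1+41+4+1 = 168, so the proportions are 0.011905, 0.005952, 0.071429, 0.446429, 0.041667, 0.005952, 0.136905, 0.005952, 0.244048, 0.02381, 0.005952 (working shown to 6 dp, full precision carried).
Each pᵢ ln pᵢ term: 0.011905×(-4.430817)=-0.052748, 0.005952×(-5.123964)=-0.030500, 0.071429×(-2.639057)=-0.188504, 0.446429×(-0.806476)=-0.360034, 0.041667×(-3.178054)=-0.132419, 0.005952×(-5.123964)=-0.030500, 0.136905×(-1.988470)=-0.272231, 0.005952×(-5.123964)=-0.030500, 0.244048×(-1.410392)=-0.344203, 0.02381×(-3.737670)=-0.088992, 0.005952×(-5.123964)=-0.030500.
Sum = -1.561130, so H' = 1.5611.

1.5611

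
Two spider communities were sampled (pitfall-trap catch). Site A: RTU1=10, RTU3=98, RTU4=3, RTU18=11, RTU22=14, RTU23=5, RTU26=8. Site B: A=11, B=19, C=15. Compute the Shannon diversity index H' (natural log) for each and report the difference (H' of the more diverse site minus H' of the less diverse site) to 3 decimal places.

Site A: N=149, proportions 0.06711, 0.65772, 0.02013, 0.07383, 0.09396, 0.03356, 0.05369, giving H' = 1.22103 (working shown to 5 dp, full precision carried).
Site B: N=45, proportions 0.24444, 0.42222, 0.33333, giving H' = 1.07462.
Difference = |1.22103 − 1.07462| = 0.14641, i.e. 0.146 to 3 decimal places.

0.146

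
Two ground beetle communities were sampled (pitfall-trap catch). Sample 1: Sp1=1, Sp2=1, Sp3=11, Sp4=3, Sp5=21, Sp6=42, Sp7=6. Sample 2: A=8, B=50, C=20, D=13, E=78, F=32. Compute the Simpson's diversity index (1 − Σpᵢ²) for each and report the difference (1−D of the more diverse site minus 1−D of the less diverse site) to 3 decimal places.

Sample 1: N=85, proportions 0.01176, 0.01176, 0.12941, 0.03529, 0.24706, 0.49412, 0.07059, giving 1−D = 0.67156 (working shown to 5 dp, full precision carried).
Sample 2: N=201, proportions 0.0398, 0.24876, 0.0995, 0.06468, 0.38806, 0.1592, giving 1−D = 0.74652.
Difference = |0.67156 − 0.74652| = 0.07496, i.e. 0.075 to 3 decimal places.

0.075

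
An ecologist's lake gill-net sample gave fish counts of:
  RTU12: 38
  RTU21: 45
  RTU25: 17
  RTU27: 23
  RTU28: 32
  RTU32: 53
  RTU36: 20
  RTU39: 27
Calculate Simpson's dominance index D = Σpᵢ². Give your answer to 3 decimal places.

0.142

Total N = 38+45+17+23+32+53+20+27 = 255, so the proportions are 0.14902, 0.17647, 0.06667, 0.0902, 0.12549, 0.20784, 0.07843, 0.10588 (working shown to 5 dp, full precision carried).
D = 0.14902² + 0.17647² + 0.06667² + 0.0902² + 0.12549² + 0.20784² + 0.07843² + 0.10588² = 0.02221 + 0.03114 + 0.00444 + 0.00814 + 0.01575 + 0.04320 + 0.00615 + 0.01121 = 0.14224.
To 3 decimal places, D = 0.142.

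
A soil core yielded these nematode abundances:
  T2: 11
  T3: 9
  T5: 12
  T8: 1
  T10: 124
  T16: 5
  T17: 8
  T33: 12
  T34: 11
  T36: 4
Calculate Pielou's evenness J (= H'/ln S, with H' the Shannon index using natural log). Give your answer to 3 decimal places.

Total N = 11+9+12+1+124+5+8+12+11+4 = 197, so the proportions are 0.05584, 0.04569, 0.06091, 0.00508, 0.62944, 0.02538, 0.04061, 0.06091, 0.05584, 0.0203 (working shown to 5 dp, full precision carried).
H' = −Σ pᵢ ln pᵢ = −((-0.16111) + (-0.14098) + (-0.17045) + (-0.02682) + (-0.29138) + (-0.09324) + (-0.13010) + (-0.17045) + (-0.16111) + (-0.07913)) = 1.42478.
With S = 10 species, ln S = 2.30259, so J = 1.42478/2.30259 = 0.61877, i.e. 0.619 to 3 decimal places.

0.619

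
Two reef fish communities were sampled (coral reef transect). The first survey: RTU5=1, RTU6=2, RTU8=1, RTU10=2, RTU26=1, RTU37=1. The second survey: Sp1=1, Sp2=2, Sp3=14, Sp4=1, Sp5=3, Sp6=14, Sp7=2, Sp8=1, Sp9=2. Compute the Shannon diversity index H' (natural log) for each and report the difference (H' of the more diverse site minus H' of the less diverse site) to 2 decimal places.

The first survey: N=8, proportions 0.125, 0.25, 0.125, 0.25, 0.125, 0.125, giving H' = 1.7329 (working shown to 4 dp, full precision carried).
The second survey: N=40, proportions 0.025, 0.05, 0.35, 0.025, 0.075, 0.35, 0.05, 0.025, 0.05, giving H' = 1.6552.
Difference = |1.7329 − 1.6552| = 0.0777, i.e. 0.08 to 2 decimal places.

0.08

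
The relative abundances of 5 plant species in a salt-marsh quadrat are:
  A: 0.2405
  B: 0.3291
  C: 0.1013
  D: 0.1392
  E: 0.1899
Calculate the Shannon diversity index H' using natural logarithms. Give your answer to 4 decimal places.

1.5304

Each pᵢ ln pᵢ term (working shown to 6 dp, full precision carried): 0.2405×(-1.425035)=-0.342721, 0.3291×(-1.111394)=-0.365760, 0.1013×(-2.289669)=-0.231943, 0.1392×(-1.971844)=-0.274481, 0.1899×(-1.661258)=-0.315473.
Sum = -1.530378, so H' = 1.5304.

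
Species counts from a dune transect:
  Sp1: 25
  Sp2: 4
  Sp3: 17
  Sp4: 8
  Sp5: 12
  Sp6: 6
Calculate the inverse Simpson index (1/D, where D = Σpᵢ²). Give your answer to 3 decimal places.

4.416

Total N = 25+4+17+8+12+6 = 72, so the proportions are 0.3472222, 0.0555556, 0.2361111, 0.1111111, 0.1666667, 0.0833333 (working shown to 7 dp, full precision carried).
D = 0.3472222² + 0.0555556² + 0.2361111² + 0.1111111² + 0.1666667² + 0.0833333² = 0.1205633 + 0.0030864 + 0.0557485 + 0.0123457 + 0.0277778 + 0.0069444 = 0.2264660.
So 1/D = 4.41567, i.e. 4.416 to 3 decimal places.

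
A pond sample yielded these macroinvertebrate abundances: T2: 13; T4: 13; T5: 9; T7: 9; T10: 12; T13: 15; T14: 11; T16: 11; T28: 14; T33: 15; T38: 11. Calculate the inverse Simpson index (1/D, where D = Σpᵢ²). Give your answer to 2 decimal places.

10.70

Total N = 13+13+9+9+12+15+11+11+14+15+11 = 133, so the proportions are 0.0977444, 0.0977444, 0.0676692, 0.0676692, 0.0902256, 0.112782, 0.0827068, 0.0827068, 0.1052632, 0.112782, 0.0827068 (working shown to 7 dp, full precision carried).
D = 0.0977444² + 0.0977444² + 0.0676692² + 0.0676692² + 0.0902256² + 0.112782² + 0.0827068² + 0.0827068² + 0.1052632² + 0.112782² + 0.0827068² = 0.0095540 + 0.0095540 + 0.0045791 + 0.0045791 + 0.0081407 + 0.0127198 + 0.0068404 + 0.0068404 + 0.0110803 + 0.0127198 + 0.0068404 = 0.0934479.
So 1/D = 10.7011, i.e. 10.70 to 2 decimal places.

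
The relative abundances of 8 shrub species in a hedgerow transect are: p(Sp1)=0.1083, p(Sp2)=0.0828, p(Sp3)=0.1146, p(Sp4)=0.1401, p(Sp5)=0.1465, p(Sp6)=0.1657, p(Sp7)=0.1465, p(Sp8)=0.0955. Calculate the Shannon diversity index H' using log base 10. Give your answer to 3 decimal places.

Each pᵢ log₁₀ pᵢ term (working shown to 5 dp, full precision carried): 0.1083×(-0.96537)=-0.10455, 0.0828×(-1.08197)=-0.08959, 0.1146×(-0.94082)=-0.10782, 0.1401×(-0.85356)=-0.11958, 0.1465×(-0.83416)=-0.12220, 0.1657×(-0.78068)=-0.12936, 0.1465×(-0.83416)=-0.12220, 0.0955×(-1.02000)=-0.09741.
Sum = -0.89272, so H' = 0.893.

0.893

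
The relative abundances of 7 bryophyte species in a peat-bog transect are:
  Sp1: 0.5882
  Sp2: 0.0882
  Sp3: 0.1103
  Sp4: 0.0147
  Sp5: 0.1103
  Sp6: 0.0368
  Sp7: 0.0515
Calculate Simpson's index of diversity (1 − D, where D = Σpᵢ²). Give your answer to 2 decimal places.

D = 0.5882² + 0.0882² + 0.1103² + 0.0147² + 0.1103² + 0.0368² + 0.0515² = 0.3460 + 0.0078 + 0.0122 + 0.0002 + 0.0122 + 0.0014 + 0.0027 = 0.3823 (working shown to 4 dp, full precision carried).
So 1 − D = 0.6177, i.e. 0.62 to 2 decimal places.

0.62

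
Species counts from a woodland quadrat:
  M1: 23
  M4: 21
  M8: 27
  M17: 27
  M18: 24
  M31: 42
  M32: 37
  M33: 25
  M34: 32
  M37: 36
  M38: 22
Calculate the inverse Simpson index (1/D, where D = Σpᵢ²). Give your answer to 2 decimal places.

10.44

Total N = 23+21+27+27+24+42+37+25+32+36+22 = 316, so the proportions are 0.0727848, 0.0664557, 0.085443, 0.085443, 0.0759494, 0.1329114, 0.1170886, 0.0791139, 0.1012658, 0.1139241, 0.0696203 (working shown to 7 dp, full precision carried).
D = 0.0727848² + 0.0664557² + 0.085443² + 0.085443² + 0.0759494² + 0.1329114² + 0.1170886² + 0.0791139² + 0.1012658² + 0.1139241² + 0.0696203² = 0.0052976 + 0.0044164 + 0.0073005 + 0.0073005 + 0.0057683 + 0.0176654 + 0.0137097 + 0.0062590 + 0.0102548 + 0.0129787 + 0.0048470 = 0.0957979.
So 1/D = 10.4386, i.e. 10.44 to 2 decimal places.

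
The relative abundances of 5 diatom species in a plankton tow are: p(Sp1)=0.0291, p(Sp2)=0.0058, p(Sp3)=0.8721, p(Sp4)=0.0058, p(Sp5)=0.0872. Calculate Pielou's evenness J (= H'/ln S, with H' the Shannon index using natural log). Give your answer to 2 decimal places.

H' = −Σ pᵢ ln pᵢ = −((-0.1029) + (-0.0299) + (-0.1193) + (-0.0299) + (-0.2127)) = 0.4947 (working shown to 4 dp, full precision carried).
With S = 5 species, ln S = 1.6094, so J = 0.4947/1.6094 = 0.3074, i.e. 0.31 to 2 decimal places.

0.31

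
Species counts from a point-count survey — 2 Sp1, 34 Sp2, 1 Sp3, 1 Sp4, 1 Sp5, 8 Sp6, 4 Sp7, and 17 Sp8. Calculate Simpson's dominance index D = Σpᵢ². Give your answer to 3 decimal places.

Total N = 2+34+1+1+1+8+4+17 = 68, so the proportions are 0.02941, 0.5, 0.01471, 0.01471, 0.01471, 0.11765, 0.05882, 0.25 (working shown to 5 dp, full precision carried).
D = 0.02941² + 0.5² + 0.01471² + 0.01471² + 0.01471² + 0.11765² + 0.05882² + 0.25² = 0.00087 + 0.25000 + 0.00022 + 0.00022 + 0.00022 + 0.01384 + 0.00346 + 0.06250 = 0.33131.
To 3 decimal places, D = 0.331.

0.331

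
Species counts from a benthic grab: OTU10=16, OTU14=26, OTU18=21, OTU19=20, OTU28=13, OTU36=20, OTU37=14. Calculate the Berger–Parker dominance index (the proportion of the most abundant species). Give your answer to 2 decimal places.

0.20

Total N = 16+26+21+20+13+20+14 = 130, so the proportions are 0.1231, 0.2, 0.1615, 0.1538, 0.1, 0.1538, 0.1077 (working shown to 4 dp, full precision carried).
The largest proportion is 0.2, i.e. d = 0.20 to 2 decimal places.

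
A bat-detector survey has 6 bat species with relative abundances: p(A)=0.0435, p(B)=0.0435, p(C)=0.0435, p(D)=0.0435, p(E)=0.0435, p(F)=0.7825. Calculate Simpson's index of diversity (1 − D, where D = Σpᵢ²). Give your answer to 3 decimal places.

D = 0.0435² + 0.0435² + 0.0435² + 0.0435² + 0.0435² + 0.7825² = 0.00189 + 0.00189 + 0.00189 + 0.00189 + 0.00189 + 0.61231 = 0.62177 (working shown to 5 dp, full precision carried).
So 1 − D = 0.37823, i.e. 0.378 to 3 decimal places.

0.378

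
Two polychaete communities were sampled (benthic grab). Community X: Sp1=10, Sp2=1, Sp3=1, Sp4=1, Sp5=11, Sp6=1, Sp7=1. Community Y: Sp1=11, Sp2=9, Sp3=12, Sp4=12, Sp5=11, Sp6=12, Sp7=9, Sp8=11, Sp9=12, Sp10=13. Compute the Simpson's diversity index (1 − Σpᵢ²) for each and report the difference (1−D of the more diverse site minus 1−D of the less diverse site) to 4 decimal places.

Community X: N=26, proportions 0.384615, 0.038462, 0.038462, 0.038462, 0.423077, 0.038462, 0.038462, giving 1−D = 0.665680 (working shown to 6 dp, full precision carried).
Community Y: N=112, proportions 0.098214, 0.080357, 0.107143, 0.107143, 0.098214, 0.107143, 0.080357, 0.098214, 0.107143, 0.116071, giving 1−D = 0.898756.
Difference = |0.665680 − 0.898756| = 0.233076, i.e. 0.2331 to 4 decimal places.

0.2331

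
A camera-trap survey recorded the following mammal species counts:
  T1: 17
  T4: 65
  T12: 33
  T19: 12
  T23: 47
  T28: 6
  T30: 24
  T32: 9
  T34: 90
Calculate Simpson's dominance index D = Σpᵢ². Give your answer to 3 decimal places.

Total N = 17+65+33+12+47+6+24+9+90 = 303, so the proportions are 0.05611, 0.21452, 0.10891, 0.0396, 0.15512, 0.0198, 0.07921, 0.0297, 0.29703 (working shown to 5 dp, full precision carried).
D = 0.05611² + 0.21452² + 0.10891² + 0.0396² + 0.15512² + 0.0198² + 0.07921² + 0.0297² + 0.29703² = 0.00315 + 0.04602 + 0.01186 + 0.00157 + 0.02406 + 0.00039 + 0.00627 + 0.00088 + 0.08823 = 0.18243.
To 3 decimal places, D = 0.182.

0.182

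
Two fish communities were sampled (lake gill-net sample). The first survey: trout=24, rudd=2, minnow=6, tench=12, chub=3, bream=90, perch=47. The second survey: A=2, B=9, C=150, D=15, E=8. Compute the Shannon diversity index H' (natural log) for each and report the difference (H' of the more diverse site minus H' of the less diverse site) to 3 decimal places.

The first survey: N=184, proportions 0.13043, 0.01087, 0.03261, 0.06522, 0.0163, 0.48913, 0.25543, giving H' = 1.37002 (working shown to 5 dp, full precision carried).
The second survey: N=184, proportions 0.01087, 0.04891, 0.81522, 0.08152, 0.04348, giving H' = 0.70400.
Difference = |1.37002 − 0.70400| = 0.66602, i.e. 0.666 to 3 decimal places.

0.666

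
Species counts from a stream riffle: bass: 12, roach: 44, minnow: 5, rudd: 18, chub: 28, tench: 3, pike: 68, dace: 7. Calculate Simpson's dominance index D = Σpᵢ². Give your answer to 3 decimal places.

0.231

Total N = 12+44+5+18+28+3+68+7 = 185, so the proportions are 0.06486, 0.23784, 0.02703, 0.0973, 0.15135, 0.01622, 0.36757, 0.03784 (working shown to 5 dp, full precision carried).
D = 0.06486² + 0.23784² + 0.02703² + 0.0973² + 0.15135² + 0.01622² + 0.36757² + 0.03784² = 0.00421 + 0.05657 + 0.00073 + 0.00947 + 0.02291 + 0.00026 + 0.13511 + 0.00143 = 0.23068.
To 3 decimal places, D = 0.231.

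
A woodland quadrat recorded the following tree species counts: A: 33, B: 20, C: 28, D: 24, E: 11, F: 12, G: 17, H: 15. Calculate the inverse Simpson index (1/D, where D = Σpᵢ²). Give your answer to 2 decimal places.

Total N = 33+20+28+24+11+12+17+15 = 160, so the proportions are 0.20625, 0.125, 0.175, 0.15, 0.06875, 0.075, 0.10625, 0.09375 (working shown to 6 dp, full precision carried).
D = 0.20625² + 0.125² + 0.175² + 0.15² + 0.06875² + 0.075² + 0.10625² + 0.09375² = 0.042539 + 0.015625 + 0.030625 + 0.022500 + 0.004727 + 0.005625 + 0.011289 + 0.008789 = 0.141719.
So 1/D = 7.0562, i.e. 7.06 to 2 decimal places.

7.06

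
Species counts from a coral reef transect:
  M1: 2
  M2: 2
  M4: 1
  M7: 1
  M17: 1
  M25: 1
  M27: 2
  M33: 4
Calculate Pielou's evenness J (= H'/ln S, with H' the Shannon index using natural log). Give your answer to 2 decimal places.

0.94

Total N = 2+2+1+1+1+1+2+4 = 14, so the proportions are 0.1429, 0.1429, 0.0714, 0.0714, 0.0714, 0.0714, 0.1429, 0.2857 (working shown to 4 dp, full precision carried).
H' = −Σ pᵢ ln pᵢ = −((-0.2780) + (-0.2780) + (-0.1885) + (-0.1885) + (-0.1885) + (-0.1885) + (-0.2780) + (-0.3579)) = 1.9459.
With S = 8 species, ln S = 2.0794, so J = 1.9459/2.0794 = 0.9358, i.e. 0.94 to 2 decimal places.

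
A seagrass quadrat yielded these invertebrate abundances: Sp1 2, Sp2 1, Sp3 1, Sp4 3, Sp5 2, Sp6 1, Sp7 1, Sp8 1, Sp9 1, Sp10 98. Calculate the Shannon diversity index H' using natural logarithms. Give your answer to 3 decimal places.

Total N = 2+1+1+3+2+1+1+1+1+98 = 111, so the proportions are 0.01802, 0.00901, 0.00901, 0.02703, 0.01802, 0.00901, 0.00901, 0.00901, 0.00901, 0.88288 (working shown to 5 dp, full precision carried).
Each pᵢ ln pᵢ term: 0.01802×(-4.01638)=-0.07237, 0.00901×(-4.70953)=-0.04243, 0.00901×(-4.70953)=-0.04243, 0.02703×(-3.61092)=-0.09759, 0.01802×(-4.01638)=-0.07237, 0.00901×(-4.70953)=-0.04243, 0.00901×(-4.70953)=-0.04243, 0.00901×(-4.70953)=-0.04243, 0.00901×(-4.70953)=-0.04243, 0.88288×(-0.12456)=-0.10997.
Sum = -0.60687, so H' = 0.607.

0.607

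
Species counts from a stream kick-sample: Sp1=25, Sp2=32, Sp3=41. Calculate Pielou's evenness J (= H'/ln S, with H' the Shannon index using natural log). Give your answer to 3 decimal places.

Total N = 25+32+41 = 98, so the proportions are 0.2551, 0.32653, 0.41837 (working shown to 5 dp, full precision carried).
H' = −Σ pᵢ ln pᵢ = −((-0.34849) + (-0.36546) + (-0.36456)) = 1.07852.
With S = 3 species, ln S = 1.09861, so J = 1.07852/1.09861 = 0.98171, i.e. 0.982 to 3 decimal places.

0.982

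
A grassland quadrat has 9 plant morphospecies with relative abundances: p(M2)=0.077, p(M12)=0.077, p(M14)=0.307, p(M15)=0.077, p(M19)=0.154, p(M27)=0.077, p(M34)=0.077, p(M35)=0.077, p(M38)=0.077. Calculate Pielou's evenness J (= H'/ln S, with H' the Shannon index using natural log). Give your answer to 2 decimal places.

H' = −Σ pᵢ ln pᵢ = −((-0.19742) + (-0.19742) + (-0.36254) + (-0.19742) + (-0.28810) + (-0.19742) + (-0.19742) + (-0.19742) + (-0.19742)) = 2.03261 (working shown to 5 dp, full precision carried).
With S = 9 species, ln S = 2.19722, so J = 2.03261/2.19722 = 0.92508, i.e. 0.93 to 2 decimal places.

0.93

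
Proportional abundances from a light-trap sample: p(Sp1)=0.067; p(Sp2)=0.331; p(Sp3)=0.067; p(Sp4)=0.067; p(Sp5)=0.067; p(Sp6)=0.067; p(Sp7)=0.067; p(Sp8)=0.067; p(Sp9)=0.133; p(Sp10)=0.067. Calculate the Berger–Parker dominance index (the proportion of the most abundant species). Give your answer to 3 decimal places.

0.331

The largest proportion is 0.331, i.e. d = 0.331 to 3 decimal places.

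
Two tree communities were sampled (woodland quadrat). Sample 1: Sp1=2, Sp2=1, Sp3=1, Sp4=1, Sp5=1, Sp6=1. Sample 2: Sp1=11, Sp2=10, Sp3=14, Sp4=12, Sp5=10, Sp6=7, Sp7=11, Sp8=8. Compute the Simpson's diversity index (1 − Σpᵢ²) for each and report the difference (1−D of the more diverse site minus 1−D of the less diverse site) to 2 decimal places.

0.05

Sample 1: N=7, proportions 0.2857, 0.1429, 0.1429, 0.1429, 0.1429, 0.1429, giving 1−D = 0.8163 (working shown to 4 dp, full precision carried).
Sample 2: N=83, proportions 0.1325, 0.1205, 0.1687, 0.1446, 0.1205, 0.0843, 0.1325, 0.0964, giving 1−D = 0.8701.
Difference = |0.8163 − 0.8701| = 0.0538, i.e. 0.05 to 2 decimal places.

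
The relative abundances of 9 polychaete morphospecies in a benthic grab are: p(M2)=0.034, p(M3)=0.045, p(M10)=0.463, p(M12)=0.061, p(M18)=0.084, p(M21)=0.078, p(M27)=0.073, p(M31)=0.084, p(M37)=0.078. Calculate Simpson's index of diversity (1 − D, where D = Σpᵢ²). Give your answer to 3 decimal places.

D = 0.034² + 0.045² + 0.463² + 0.061² + 0.084² + 0.078² + 0.073² + 0.084² + 0.078² = 0.00116 + 0.00202 + 0.21437 + 0.00372 + 0.00706 + 0.00608 + 0.00533 + 0.00706 + 0.00608 = 0.25288 (working shown to 5 dp, full precision carried).
So 1 − D = 0.74712, i.e. 0.747 to 3 decimal places.

0.747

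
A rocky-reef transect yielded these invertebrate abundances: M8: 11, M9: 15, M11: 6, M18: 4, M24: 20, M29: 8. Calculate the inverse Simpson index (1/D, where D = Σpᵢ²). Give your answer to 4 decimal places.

Total N = 11+15+6+4+20+8 = 64, so the proportions are 0.171875, 0.234375, 0.09375, 0.0625, 0.3125, 0.125 (working shown to 8 dp, full precision carried).
D = 0.171875² + 0.234375² + 0.09375² + 0.0625² + 0.3125² + 0.125² = 0.02954102 + 0.05493164 + 0.00878906 + 0.00390625 + 0.09765625 + 0.01562500 = 0.21044922.
So 1/D = 4.751740, i.e. 4.7517 to 4 decimal places.

4.7517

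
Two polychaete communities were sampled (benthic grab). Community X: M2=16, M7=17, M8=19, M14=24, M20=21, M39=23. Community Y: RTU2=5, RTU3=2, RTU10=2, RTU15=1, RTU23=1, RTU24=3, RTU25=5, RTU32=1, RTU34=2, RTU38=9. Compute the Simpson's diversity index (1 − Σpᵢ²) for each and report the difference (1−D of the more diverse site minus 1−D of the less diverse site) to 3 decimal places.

0.009

Community X: N=120, proportions 0.13333, 0.14167, 0.15833, 0.2, 0.175, 0.19167, giving 1−D = 0.82972 (working shown to 5 dp, full precision carried).
Community Y: N=31, proportions 0.16129, 0.06452, 0.06452, 0.03226, 0.03226, 0.09677, 0.16129, 0.03226, 0.06452, 0.29032, giving 1−D = 0.83871.
Difference = |0.82972 − 0.83871| = 0.00899, i.e. 0.009 to 3 decimal places.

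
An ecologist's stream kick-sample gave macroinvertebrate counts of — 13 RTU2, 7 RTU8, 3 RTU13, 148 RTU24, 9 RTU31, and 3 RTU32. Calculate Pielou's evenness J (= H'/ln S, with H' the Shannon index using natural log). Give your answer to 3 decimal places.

0.428

Total N = 13+7+3+148+9+3 = 183, so the proportions are 0.07104, 0.03825, 0.01639, 0.80874, 0.04918, 0.01639 (working shown to 5 dp, full precision carried).
H' = −Σ pᵢ ln pᵢ = −((-0.18786) + (-0.12484) + (-0.06739) + (-0.17168) + (-0.14814) + (-0.06739)) = 0.76730.
With S = 6 species, ln S = 1.79176, so J = 0.76730/1.79176 = 0.42824, i.e. 0.428 to 3 decimal places.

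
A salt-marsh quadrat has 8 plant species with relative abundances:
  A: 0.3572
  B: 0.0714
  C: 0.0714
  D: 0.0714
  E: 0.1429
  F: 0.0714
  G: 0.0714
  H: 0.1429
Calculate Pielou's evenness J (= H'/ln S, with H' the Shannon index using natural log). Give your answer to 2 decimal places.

H' = −Σ pᵢ ln pᵢ = −((-0.3677) + (-0.1885) + (-0.1885) + (-0.1885) + (-0.2780) + (-0.1885) + (-0.1885) + (-0.2780)) = 1.8661 (working shown to 4 dp, full precision carried).
With S = 8 species, ln S = 2.0794, so J = 1.8661/2.0794 = 0.8974, i.e. 0.90 to 2 decimal places.

0.90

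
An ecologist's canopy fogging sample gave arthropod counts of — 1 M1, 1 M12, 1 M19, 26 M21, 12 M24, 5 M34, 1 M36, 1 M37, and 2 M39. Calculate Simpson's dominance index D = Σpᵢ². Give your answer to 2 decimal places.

0.34

Total N = 1+1+1+26+12+5+1+1+2 = 50, so the proportions are 0.02, 0.02, 0.02, 0.52, 0.24, 0.1, 0.02, 0.02, 0.04 (working shown to 4 dp, full precision carried).
D = 0.02² + 0.02² + 0.02² + 0.52² + 0.24² + 0.1² + 0.02² + 0.02² + 0.04² = 0.0004 + 0.0004 + 0.0004 + 0.2704 + 0.0576 + 0.0100 + 0.0004 + 0.0004 + 0.0016 = 0.3416.
To 2 decimal places, D = 0.34.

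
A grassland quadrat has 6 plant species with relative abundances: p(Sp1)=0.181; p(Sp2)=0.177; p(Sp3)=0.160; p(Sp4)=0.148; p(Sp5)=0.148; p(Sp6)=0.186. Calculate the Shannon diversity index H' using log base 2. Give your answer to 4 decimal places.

Each pᵢ log₂ pᵢ term (working shown to 6 dp, full precision carried): 0.181×(-2.465938)=-0.446335, 0.177×(-2.498179)=-0.442178, 0.16×(-2.643856)=-0.423017, 0.148×(-2.756331)=-0.407937, 0.148×(-2.756331)=-0.407937, 0.186×(-2.426625)=-0.451352.
Sum = -2.578756, so H' = 2.5788.

2.5788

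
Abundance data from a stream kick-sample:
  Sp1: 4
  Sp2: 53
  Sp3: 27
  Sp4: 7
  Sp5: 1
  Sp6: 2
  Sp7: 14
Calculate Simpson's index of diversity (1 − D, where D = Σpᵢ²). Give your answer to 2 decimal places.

0.67

Total N = 4+53+27+7+1+2+14 = 108, so the proportions are 0.037, 0.4907, 0.25, 0.0648, 0.0093, 0.0185, 0.1296 (working shown to 4 dp, full precision carried).
D = 0.037² + 0.4907² + 0.25² + 0.0648² + 0.0093² + 0.0185² + 0.1296² = 0.0014 + 0.2408 + 0.0625 + 0.0042 + 0.0001 + 0.0003 + 0.0168 = 0.3261.
So 1 − D = 0.6739, i.e. 0.67 to 2 decimal places.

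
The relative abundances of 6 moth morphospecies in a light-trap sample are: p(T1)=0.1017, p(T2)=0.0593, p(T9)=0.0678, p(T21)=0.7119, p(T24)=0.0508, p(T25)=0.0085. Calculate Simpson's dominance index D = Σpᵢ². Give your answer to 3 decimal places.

D = 0.1017² + 0.0593² + 0.0678² + 0.7119² + 0.0508² + 0.0085² = 0.01034 + 0.00352 + 0.00460 + 0.50680 + 0.00258 + 0.00007 = 0.52791 (working shown to 5 dp, full precision carried).
To 3 decimal places, D = 0.528.

0.528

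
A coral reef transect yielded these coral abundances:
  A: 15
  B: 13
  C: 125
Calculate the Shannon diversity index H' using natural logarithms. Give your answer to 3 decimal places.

0.602

Total N = 15+13+125 = 153, so the proportions are 0.09804, 0.08497, 0.81699 (working shown to 5 dp, full precision carried).
Each pᵢ ln pᵢ term: 0.09804×(-2.32239)=-0.22769, 0.08497×(-2.46549)=-0.20949, 0.81699×(-0.20212)=-0.16513.
Sum = -0.60231, so H' = 0.602.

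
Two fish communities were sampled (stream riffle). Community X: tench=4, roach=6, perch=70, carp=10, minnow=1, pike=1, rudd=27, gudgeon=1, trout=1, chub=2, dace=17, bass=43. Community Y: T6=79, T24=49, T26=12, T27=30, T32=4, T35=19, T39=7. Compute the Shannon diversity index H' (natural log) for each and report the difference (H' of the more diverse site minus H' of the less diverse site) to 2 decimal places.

0.14

Community X: N=183, proportions 0.0219, 0.0328, 0.3825, 0.0546, 0.0055, 0.0055, 0.1475, 0.0055, 0.0055, 0.0109, 0.0929, 0.235, giving H' = 1.7287 (working shown to 4 dp, full precision carried).
Community Y: N=200, proportions 0.395, 0.245, 0.06, 0.15, 0.02, 0.095, 0.035, giving H' = 1.5841.
Difference = |1.7287 − 1.5841| = 0.1446, i.e. 0.14 to 2 decimal places.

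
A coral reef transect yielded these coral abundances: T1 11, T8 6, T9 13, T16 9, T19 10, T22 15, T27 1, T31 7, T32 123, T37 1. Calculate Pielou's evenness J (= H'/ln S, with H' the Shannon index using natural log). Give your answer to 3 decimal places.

0.610

Total N = 11+6+13+9+10+15+1+7+123+1 = 196, so the proportions are 0.05612, 0.03061, 0.06633, 0.04592, 0.05102, 0.07653, 0.0051, 0.03571, 0.62755, 0.0051 (working shown to 5 dp, full precision carried).
H' = −Σ pᵢ ln pᵢ = −((-0.16164) + (-0.10673) + (-0.17995) + (-0.14147) + (-0.15181) + (-0.19669) + (-0.02693) + (-0.11901) + (-0.29240) + (-0.02693)) = 1.40356.
With S = 10 species, ln S = 2.30259, so J = 1.40356/2.30259 = 0.60956, i.e. 0.610 to 3 decimal places.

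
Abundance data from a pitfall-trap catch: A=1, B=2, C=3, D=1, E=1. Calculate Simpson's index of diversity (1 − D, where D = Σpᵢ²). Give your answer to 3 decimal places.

Total N = 1+2+3+1+1 = 8, so the proportions are 0.125, 0.25, 0.375, 0.125, 0.125 (working shown to 5 dp, full precision carried).
D = 0.125² + 0.25² + 0.375² + 0.125² + 0.125² = 0.01562 + 0.06250 + 0.14062 + 0.01562 + 0.01562 = 0.25000.
So 1 − D = 0.75000, i.e. 0.750 to 3 decimal places.

0.750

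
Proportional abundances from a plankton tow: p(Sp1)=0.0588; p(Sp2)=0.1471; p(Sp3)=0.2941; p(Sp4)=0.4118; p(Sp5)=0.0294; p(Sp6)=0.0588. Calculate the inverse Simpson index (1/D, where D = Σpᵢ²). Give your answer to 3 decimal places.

3.503

D = 0.0588² + 0.1471² + 0.2941² + 0.4118² + 0.0294² + 0.0588² = 0.0034574 + 0.0216384 + 0.0864948 + 0.1695792 + 0.0008644 + 0.0034574 = 0.2854917 (working shown to 7 dp, full precision carried).
So 1/D = 3.50273, i.e. 3.503 to 3 decimal places.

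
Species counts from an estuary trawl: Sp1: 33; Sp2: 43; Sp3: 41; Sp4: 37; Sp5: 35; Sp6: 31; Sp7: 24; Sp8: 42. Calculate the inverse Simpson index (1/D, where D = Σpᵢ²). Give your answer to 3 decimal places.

7.780

Total N = 33+43+41+37+35+31+24+42 = 286, so the proportions are 0.1153846, 0.1503497, 0.1433566, 0.1293706, 0.1223776, 0.1083916, 0.0839161, 0.1468531 (working shown to 7 dp, full precision carried).
D = 0.1153846² + 0.1503497² + 0.1433566² + 0.1293706² + 0.1223776² + 0.1083916² + 0.0839161² + 0.1468531² = 0.0133136 + 0.0226050 + 0.0205511 + 0.0167368 + 0.0149763 + 0.0117487 + 0.0070419 + 0.0215658 = 0.1285393.
So 1/D = 7.77972, i.e. 7.780 to 3 decimal places.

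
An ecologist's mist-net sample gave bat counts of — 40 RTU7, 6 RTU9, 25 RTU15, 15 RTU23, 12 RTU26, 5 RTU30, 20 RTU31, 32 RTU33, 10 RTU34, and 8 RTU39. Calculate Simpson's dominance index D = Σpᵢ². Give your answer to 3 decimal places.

Total N = 40+6+25+15+12+5+20+32+10+8 = 173, so the proportions are 0.23121, 0.03468, 0.14451, 0.08671, 0.06936, 0.0289, 0.11561, 0.18497, 0.0578, 0.04624 (working shown to 5 dp, full precision carried).
D = 0.23121² + 0.03468² + 0.14451² + 0.08671² + 0.06936² + 0.0289² + 0.11561² + 0.18497² + 0.0578² + 0.04624² = 0.05346 + 0.00120 + 0.02088 + 0.00752 + 0.00481 + 0.00084 + 0.01336 + 0.03421 + 0.00334 + 0.00214 = 0.14177.
To 3 decimal places, D = 0.142.

0.142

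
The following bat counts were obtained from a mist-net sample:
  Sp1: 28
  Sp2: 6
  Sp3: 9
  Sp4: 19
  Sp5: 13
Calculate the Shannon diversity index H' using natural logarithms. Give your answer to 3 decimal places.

Total N = 28+6+9+19+13 = 75, so the proportions are 0.37333, 0.08, 0.12, 0.25333, 0.17333 (working shown to 5 dp, full precision carried).
Each pᵢ ln pᵢ term: 0.37333×(-0.98528)=-0.36784, 0.08×(-2.52573)=-0.20206, 0.12×(-2.12026)=-0.25443, 0.25333×(-1.37305)=-0.34784, 0.17333×(-1.75254)=-0.30377.
Sum = -1.47594, so H' = 1.476.

1.476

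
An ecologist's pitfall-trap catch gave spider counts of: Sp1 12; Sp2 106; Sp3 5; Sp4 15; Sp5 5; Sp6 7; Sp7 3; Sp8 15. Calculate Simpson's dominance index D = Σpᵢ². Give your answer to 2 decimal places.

Total N = 12+106+5+15+5+7+3+15 = 168, so the proportions are 0.0714, 0.631, 0.0298, 0.0893, 0.0298, 0.0417, 0.0179, 0.0893 (working shown to 4 dp, full precision carried).
D = 0.0714² + 0.631² + 0.0298² + 0.0893² + 0.0298² + 0.0417² + 0.0179² + 0.0893² = 0.0051 + 0.3981 + 0.0009 + 0.0080 + 0.0009 + 0.0017 + 0.0003 + 0.0080 = 0.4230.
To 2 decimal places, D = 0.42.

0.42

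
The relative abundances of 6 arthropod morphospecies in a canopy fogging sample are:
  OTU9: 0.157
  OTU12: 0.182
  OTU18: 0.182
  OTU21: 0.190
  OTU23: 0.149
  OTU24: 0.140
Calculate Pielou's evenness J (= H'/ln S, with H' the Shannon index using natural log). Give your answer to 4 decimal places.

0.9964

H' = −Σ pᵢ ln pᵢ = −((-0.290687) + (-0.310082) + (-0.310082) + (-0.315539) + (-0.283668) + (-0.275256)) = 1.785314 (working shown to 6 dp, full precision carried).
With S = 6 species, ln S = 1.791759, so J = 1.785314/1.791759 = 0.996403, i.e. 0.9964 to 4 decimal places.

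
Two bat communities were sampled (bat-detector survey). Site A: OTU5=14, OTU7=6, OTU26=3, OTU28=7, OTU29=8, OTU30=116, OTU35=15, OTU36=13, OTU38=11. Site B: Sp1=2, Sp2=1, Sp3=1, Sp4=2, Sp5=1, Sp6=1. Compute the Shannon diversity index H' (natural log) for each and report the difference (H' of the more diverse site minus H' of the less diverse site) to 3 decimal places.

0.268

Site A: N=193, proportions 0.07254, 0.03109, 0.01554, 0.03627, 0.04145, 0.60104, 0.07772, 0.06736, 0.05699, giving H' = 1.46472 (working shown to 5 dp, full precision carried).
Site B: N=8, proportions 0.25, 0.125, 0.125, 0.25, 0.125, 0.125, giving H' = 1.73287.
Difference = |1.46472 − 1.73287| = 0.26815, i.e. 0.268 to 3 decimal places.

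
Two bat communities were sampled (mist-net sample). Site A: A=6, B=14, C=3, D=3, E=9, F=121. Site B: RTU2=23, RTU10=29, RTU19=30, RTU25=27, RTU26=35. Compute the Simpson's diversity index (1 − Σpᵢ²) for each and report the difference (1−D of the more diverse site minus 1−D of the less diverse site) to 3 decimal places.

0.412

Site A: N=156, proportions 0.03846, 0.08974, 0.01923, 0.01923, 0.05769, 0.77564, giving 1−D = 0.38478 (working shown to 5 dp, full precision carried).
Site B: N=144, proportions 0.15972, 0.20139, 0.20833, 0.1875, 0.24306, giving 1−D = 0.79630.
Difference = |0.38478 − 0.79630| = 0.41152, i.e. 0.412 to 3 decimal places.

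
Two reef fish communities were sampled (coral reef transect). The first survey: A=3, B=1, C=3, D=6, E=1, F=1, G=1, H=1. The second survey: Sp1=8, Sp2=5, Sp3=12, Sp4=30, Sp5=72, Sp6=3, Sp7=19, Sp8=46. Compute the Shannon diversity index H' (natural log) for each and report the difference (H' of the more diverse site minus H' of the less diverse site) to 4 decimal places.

The first survey: N=17, proportions 0.176471, 0.058824, 0.176471, 0.352941, 0.058824, 0.058824, 0.058824, 0.058824, giving H' = 1.813082 (working shown to 6 dp, full precision carried).
The second survey: N=195, proportions 0.041026, 0.025641, 0.061538, 0.153846, 0.369231, 0.015385, 0.097436, 0.235897, giving H' = 1.684204.
Difference = |1.813082 − 1.684204| = 0.128878, i.e. 0.1289 to 4 decimal places.

0.1289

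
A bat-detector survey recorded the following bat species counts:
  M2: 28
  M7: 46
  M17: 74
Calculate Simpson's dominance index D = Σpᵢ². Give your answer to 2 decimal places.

0.38

Total N = 28+46+74 = 148, so the proportions are 0.1892, 0.3108, 0.5 (working shown to 4 dp, full precision carried).
D = 0.1892² + 0.3108² + 0.5² = 0.0358 + 0.0966 + 0.2500 = 0.3824.
To 2 decimal places, D = 0.38.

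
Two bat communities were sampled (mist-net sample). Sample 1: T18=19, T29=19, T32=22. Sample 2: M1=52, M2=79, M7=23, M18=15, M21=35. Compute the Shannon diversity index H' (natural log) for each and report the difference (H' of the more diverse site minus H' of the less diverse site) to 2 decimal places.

0.36

Sample 1: N=60, proportions 0.31667, 0.31667, 0.36667, giving H' = 1.09615 (working shown to 5 dp, full precision carried).
Sample 2: N=204, proportions 0.2549, 0.38725, 0.11275, 0.07353, 0.17157, giving H' = 1.45623.
Difference = |1.09615 − 1.45623| = 0.36008, i.e. 0.36 to 2 decimal places.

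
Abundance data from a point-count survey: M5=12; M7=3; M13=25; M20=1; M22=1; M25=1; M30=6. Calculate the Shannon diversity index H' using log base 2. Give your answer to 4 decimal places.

1.9539

Total N = 12+3+25+1+1+1+6 = 49, so the proportions are 0.244898, 0.061224, 0.510204, 0.020408, 0.020408, 0.020408, 0.122449 (working shown to 6 dp, full precision carried).
Each pᵢ log₂ pᵢ term: 0.244898×(-2.029747)=-0.497081, 0.061224×(-4.029747)=-0.246719, 0.510204×(-0.970854)=-0.495333, 0.020408×(-5.614710)=-0.114586, 0.020408×(-5.614710)=-0.114586, 0.020408×(-5.614710)=-0.114586, 0.122449×(-3.029747)=-0.370989.
Sum = -1.953881, so H' = 1.9539.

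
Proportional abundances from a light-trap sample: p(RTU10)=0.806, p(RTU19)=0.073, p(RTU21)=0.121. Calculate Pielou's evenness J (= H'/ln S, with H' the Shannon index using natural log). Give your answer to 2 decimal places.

H' = −Σ pᵢ ln pᵢ = −((-0.1738) + (-0.1911) + (-0.2555)) = 0.6204 (working shown to 4 dp, full precision carried).
With S = 3 species, ln S = 1.0986, so J = 0.6204/1.0986 = 0.5648, i.e. 0.56 to 2 decimal places.

0.56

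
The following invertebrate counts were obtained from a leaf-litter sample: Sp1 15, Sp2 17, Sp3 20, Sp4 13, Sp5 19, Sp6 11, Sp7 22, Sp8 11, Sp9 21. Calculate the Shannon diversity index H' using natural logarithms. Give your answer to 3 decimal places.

Total N = 15+17+20+13+19+11+22+11+21 = 149, so the proportions are 0.10067, 0.11409, 0.13423, 0.08725, 0.12752, 0.07383, 0.14765, 0.07383, 0.14094 (working shown to 5 dp, full precision carried).
Each pᵢ ln pᵢ term: 0.10067×(-2.29590)=-0.23113, 0.11409×(-2.17073)=-0.24767, 0.13423×(-2.00821)=-0.26956, 0.08725×(-2.43900)=-0.21280, 0.12752×(-2.05951)=-0.26262, 0.07383×(-2.60605)=-0.19239, 0.14765×(-1.91290)=-0.28244, 0.07383×(-2.60605)=-0.19239, 0.14094×(-1.95942)=-0.27616.
Sum = -2.16717, so H' = 2.167.

2.167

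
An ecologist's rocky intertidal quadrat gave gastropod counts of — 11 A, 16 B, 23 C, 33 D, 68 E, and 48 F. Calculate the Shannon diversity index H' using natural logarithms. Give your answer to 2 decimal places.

Total N = 11+16+23+33+68+48 = 199, so the proportions are 0.0553, 0.0804, 0.1156, 0.1658, 0.3417, 0.2412 (working shown to 4 dp, full precision carried).
Each pᵢ ln pᵢ term: 0.0553×(-2.8954)=-0.1600, 0.0804×(-2.5207)=-0.2027, 0.1156×(-2.1578)=-0.2494, 0.1658×(-1.7968)=-0.2980, 0.3417×(-1.0738)=-0.3669, 0.2412×(-1.4221)=-0.3430.
Sum = -1.6200, so H' = 1.62.

1.62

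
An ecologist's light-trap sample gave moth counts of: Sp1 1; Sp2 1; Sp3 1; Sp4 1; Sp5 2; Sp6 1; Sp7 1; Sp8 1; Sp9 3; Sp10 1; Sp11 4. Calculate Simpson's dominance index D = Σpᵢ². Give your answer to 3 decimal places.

0.128

Total N = 1+1+1+1+2+1+1+1+3+1+4 = 17, so the proportions are 0.05882, 0.05882, 0.05882, 0.05882, 0.11765, 0.05882, 0.05882, 0.05882, 0.17647, 0.05882, 0.23529 (working shown to 5 dp, full precision carried).
D = 0.05882² + 0.05882² + 0.05882² + 0.05882² + 0.11765² + 0.05882² + 0.05882² + 0.05882² + 0.17647² + 0.05882² + 0.23529² = 0.00346 + 0.00346 + 0.00346 + 0.00346 + 0.01384 + 0.00346 + 0.00346 + 0.00346 + 0.03114 + 0.00346 + 0.05536 = 0.12803.
To 3 decimal places, D = 0.128.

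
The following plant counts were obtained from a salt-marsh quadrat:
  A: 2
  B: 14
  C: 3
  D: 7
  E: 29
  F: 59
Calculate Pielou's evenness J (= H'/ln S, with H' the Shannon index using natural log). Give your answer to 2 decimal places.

0.72

Total N = 2+14+3+7+29+59 = 114, so the proportions are 0.0175, 0.1228, 0.0263, 0.0614, 0.2544, 0.5175 (working shown to 4 dp, full precision carried).
H' = −Σ pᵢ ln pᵢ = −((-0.0709) + (-0.2575) + (-0.0957) + (-0.1713) + (-0.3482) + (-0.3409)) = 1.2846.
With S = 6 species, ln S = 1.7918, so J = 1.2846/1.7918 = 0.7170, i.e. 0.72 to 2 decimal places.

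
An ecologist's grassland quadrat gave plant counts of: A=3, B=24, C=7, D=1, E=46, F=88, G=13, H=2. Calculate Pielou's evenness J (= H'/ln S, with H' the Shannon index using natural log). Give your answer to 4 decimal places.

0.6835

Total N = 3+24+7+1+46+88+13+2 = 184, so the proportions are 0.016304, 0.130435, 0.038043, 0.005435, 0.25, 0.478261, 0.070652, 0.01087 (working shown to 6 dp, full precision carried).
H' = −Σ pᵢ ln pᵢ = −((-0.067114) + (-0.265680) + (-0.124365) + (-0.028342) + (-0.346574) + (-0.352765) + (-0.187227) + (-0.049150)) = 1.421217.
With S = 8 species, ln S = 2.079442, so J = 1.421217/2.079442 = 0.683461, i.e. 0.6835 to 4 decimal places.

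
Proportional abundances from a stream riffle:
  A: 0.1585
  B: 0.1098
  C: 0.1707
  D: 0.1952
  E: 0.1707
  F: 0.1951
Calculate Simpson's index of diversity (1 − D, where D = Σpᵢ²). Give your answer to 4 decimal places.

D = 0.1585² + 0.1098² + 0.1707² + 0.1952² + 0.1707² + 0.1951² = 0.025122 + 0.012056 + 0.029138 + 0.038103 + 0.029138 + 0.038064 = 0.171622 (working shown to 6 dp, full precision carried).
So 1 − D = 0.828378, i.e. 0.8284 to 4 decimal places.

0.8284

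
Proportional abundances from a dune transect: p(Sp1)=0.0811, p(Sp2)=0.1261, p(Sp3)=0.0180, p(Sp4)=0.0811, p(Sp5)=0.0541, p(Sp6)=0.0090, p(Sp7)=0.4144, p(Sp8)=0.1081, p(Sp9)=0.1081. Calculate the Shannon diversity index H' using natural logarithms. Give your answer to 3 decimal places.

1.787

Each pᵢ ln pᵢ term (working shown to 5 dp, full precision carried): 0.0811×(-2.51207)=-0.20373, 0.1261×(-2.07068)=-0.26111, 0.018×(-4.01738)=-0.07231, 0.0811×(-2.51207)=-0.20373, 0.0541×(-2.91692)=-0.15781, 0.009×(-4.71053)=-0.04239, 0.4144×(-0.88092)=-0.36505, 0.1081×(-2.22470)=-0.24049, 0.1081×(-2.22470)=-0.24049.
Sum = -1.78712, so H' = 1.787.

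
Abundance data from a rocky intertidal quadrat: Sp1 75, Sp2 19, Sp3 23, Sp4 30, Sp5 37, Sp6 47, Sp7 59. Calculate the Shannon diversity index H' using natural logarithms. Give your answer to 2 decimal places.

1.85

Total N = 75+19+23+30+37+47+59 = 290, so the proportions are 0.2586, 0.0655, 0.0793, 0.1034, 0.1276, 0.1621, 0.2034 (working shown to 4 dp, full precision carried).
Each pᵢ ln pᵢ term: 0.2586×(-1.3524)=-0.3498, 0.0655×(-2.7254)=-0.1786, 0.0793×(-2.5344)=-0.2010, 0.1034×(-2.2687)=-0.2347, 0.1276×(-2.0590)=-0.2627, 0.1621×(-1.8197)=-0.2949, 0.2034×(-1.5923)=-0.3240.
Sum = -1.8456, so H' = 1.85.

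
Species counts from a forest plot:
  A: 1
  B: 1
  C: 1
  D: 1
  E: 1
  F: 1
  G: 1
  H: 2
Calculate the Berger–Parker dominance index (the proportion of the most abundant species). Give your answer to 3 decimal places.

Total N = 1+1+1+1+1+1+1+2 = 9, so the proportions are 0.11111, 0.11111, 0.11111, 0.11111, 0.11111, 0.11111, 0.11111, 0.22222 (working shown to 5 dp, full precision carried).
The largest proportion is 0.22222, i.e. d = 0.222 to 3 decimal places.

0.222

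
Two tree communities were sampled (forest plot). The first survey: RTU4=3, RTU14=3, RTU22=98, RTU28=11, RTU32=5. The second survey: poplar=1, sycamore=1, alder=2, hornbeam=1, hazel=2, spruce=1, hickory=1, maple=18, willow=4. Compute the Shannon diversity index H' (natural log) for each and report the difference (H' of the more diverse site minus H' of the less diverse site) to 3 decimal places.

0.786

The first survey: N=120, proportions 0.025, 0.025, 0.81667, 0.09167, 0.04167, giving H' = 0.70130 (working shown to 5 dp, full precision carried).
The second survey: N=31, proportions 0.03226, 0.03226, 0.06452, 0.03226, 0.06452, 0.03226, 0.03226, 0.58065, 0.12903, giving H' = 1.48739.
Difference = |0.70130 − 1.48739| = 0.78609, i.e. 0.786 to 3 decimal places.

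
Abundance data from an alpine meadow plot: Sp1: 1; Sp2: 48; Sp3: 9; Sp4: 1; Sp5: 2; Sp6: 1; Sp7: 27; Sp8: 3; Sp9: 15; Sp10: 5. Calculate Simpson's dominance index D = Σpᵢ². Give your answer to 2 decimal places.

0.27

Total N = 1+48+9+1+2+1+27+3+15+5 = 112, so the proportions are 0.0089, 0.4286, 0.0804, 0.0089, 0.0179, 0.0089, 0.2411, 0.0268, 0.1339, 0.0446 (working shown to 4 dp, full precision carried).
D = 0.0089² + 0.4286² + 0.0804² + 0.0089² + 0.0179² + 0.0089² + 0.2411² + 0.0268² + 0.1339² + 0.0446² = 0.0001 + 0.1837 + 0.0065 + 0.0001 + 0.0003 + 0.0001 + 0.0581 + 0.0007 + 0.0179 + 0.0020 = 0.2695.
To 2 decimal places, D = 0.27.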